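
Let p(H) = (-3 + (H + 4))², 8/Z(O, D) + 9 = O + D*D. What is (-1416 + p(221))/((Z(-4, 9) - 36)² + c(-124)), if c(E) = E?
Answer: 1152821/28022 ≈ 41.140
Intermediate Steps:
Z(O, D) = 8/(-9 + O + D²) (Z(O, D) = 8/(-9 + (O + D*D)) = 8/(-9 + (O + D²)) = 8/(-9 + O + D²))
p(H) = (1 + H)² (p(H) = (-3 + (4 + H))² = (1 + H)²)
(-1416 + p(221))/((Z(-4, 9) - 36)² + c(-124)) = (-1416 + (1 + 221)²)/((8/(-9 - 4 + 9²) - 36)² - 124) = (-1416 + 222²)/((8/(-9 - 4 + 81) - 36)² - 124) = (-1416 + 49284)/((8/68 - 36)² - 124) = 47868/((8*(1/68) - 36)² - 124) = 47868/((2/17 - 36)² - 124) = 47868/((-610/17)² - 124) = 47868/(372100/289 - 124) = 47868/(336264/289) = 47868*(289/336264) = 1152821/28022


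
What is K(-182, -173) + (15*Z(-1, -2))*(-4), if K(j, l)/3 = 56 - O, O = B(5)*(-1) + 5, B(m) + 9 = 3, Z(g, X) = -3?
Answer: 315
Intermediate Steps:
B(m) = -6 (B(m) = -9 + 3 = -6)
O = 11 (O = -6*(-1) + 5 = 6 + 5 = 11)
K(j, l) = 135 (K(j, l) = 3*(56 - 1*11) = 3*(56 - 11) = 3*45 = 135)
K(-182, -173) + (15*Z(-1, -2))*(-4) = 135 + (15*(-3))*(-4) = 135 - 45*(-4) = 135 + 180 = 315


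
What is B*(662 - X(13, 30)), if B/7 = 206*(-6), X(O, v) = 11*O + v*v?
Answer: 3296412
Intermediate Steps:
X(O, v) = v**2 + 11*O (X(O, v) = 11*O + v**2 = v**2 + 11*O)
B = -8652 (B = 7*(206*(-6)) = 7*(-1236) = -8652)
B*(662 - X(13, 30)) = -8652*(662 - (30**2 + 11*13)) = -8652*(662 - (900 + 143)) = -8652*(662 - 1*1043) = -8652*(662 - 1043) = -8652*(-381) = 3296412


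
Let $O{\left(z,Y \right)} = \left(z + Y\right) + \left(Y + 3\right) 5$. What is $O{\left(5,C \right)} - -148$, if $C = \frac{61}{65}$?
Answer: $\frac{11286}{65} \approx 173.63$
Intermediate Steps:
$C = \frac{61}{65}$ ($C = 61 \cdot \frac{1}{65} = \frac{61}{65} \approx 0.93846$)
$O{\left(z,Y \right)} = 15 + z + 6 Y$ ($O{\left(z,Y \right)} = \left(Y + z\right) + \left(3 + Y\right) 5 = \left(Y + z\right) + \left(15 + 5 Y\right) = 15 + z + 6 Y$)
$O{\left(5,C \right)} - -148 = \left(15 + 5 + 6 \cdot \frac{61}{65}\right) - -148 = \left(15 + 5 + \frac{366}{65}\right) + 148 = \frac{1666}{65} + 148 = \frac{11286}{65}$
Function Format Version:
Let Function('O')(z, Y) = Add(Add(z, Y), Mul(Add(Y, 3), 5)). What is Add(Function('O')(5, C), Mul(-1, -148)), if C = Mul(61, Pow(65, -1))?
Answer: Rational(11286, 65) ≈ 173.63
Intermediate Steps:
C = Rational(61, 65) (C = Mul(61, Rational(1, 65)) = Rational(61, 65) ≈ 0.93846)
Function('O')(z, Y) = Add(15, z, Mul(6, Y)) (Function('O')(z, Y) = Add(Add(Y, z), Mul(Add(3, Y), 5)) = Add(Add(Y, z), Add(15, Mul(5, Y))) = Add(15, z, Mul(6, Y)))
Add(Function('O')(5, C), Mul(-1, -148)) = Add(Add(15, 5, Mul(6, Rational(61, 65))), Mul(-1, -148)) = Add(Add(15, 5, Rational(366, 65)), 148) = Add(Rational(1666, 65), 148) = Rational(11286, 65)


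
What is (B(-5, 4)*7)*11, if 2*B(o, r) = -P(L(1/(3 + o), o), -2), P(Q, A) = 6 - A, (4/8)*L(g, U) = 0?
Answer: -308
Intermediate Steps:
L(g, U) = 0 (L(g, U) = 2*0 = 0)
B(o, r) = -4 (B(o, r) = (-(6 - 1*(-2)))/2 = (-(6 + 2))/2 = (-1*8)/2 = (½)*(-8) = -4)
(B(-5, 4)*7)*11 = -4*7*11 = -28*11 = -308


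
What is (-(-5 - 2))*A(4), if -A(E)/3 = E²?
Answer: -336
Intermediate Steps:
A(E) = -3*E²
(-(-5 - 2))*A(4) = (-(-5 - 2))*(-3*4²) = (-1*(-7))*(-3*16) = 7*(-48) = -336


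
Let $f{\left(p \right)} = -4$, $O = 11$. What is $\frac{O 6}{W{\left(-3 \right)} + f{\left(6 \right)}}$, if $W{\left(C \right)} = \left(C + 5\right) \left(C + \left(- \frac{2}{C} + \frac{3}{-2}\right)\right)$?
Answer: $- \frac{198}{35} \approx -5.6571$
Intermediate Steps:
$W{\left(C \right)} = \left(5 + C\right) \left(- \frac{3}{2} + C - \frac{2}{C}\right)$ ($W{\left(C \right)} = \left(5 + C\right) \left(C + \left(- \frac{2}{C} + 3 \left(- \frac{1}{2}\right)\right)\right) = \left(5 + C\right) \left(C - \left(\frac{3}{2} + \frac{2}{C}\right)\right) = \left(5 + C\right) \left(- \frac{3}{2} + C - \frac{2}{C}\right)$)
$\frac{O 6}{W{\left(-3 \right)} + f{\left(6 \right)}} = \frac{11 \cdot 6}{\left(- \frac{19}{2} + \left(-3\right)^{2} - \frac{10}{-3} + \frac{7}{2} \left(-3\right)\right) - 4} = \frac{66}{\left(- \frac{19}{2} + 9 - - \frac{10}{3} - \frac{21}{2}\right) - 4} = \frac{66}{\left(- \frac{19}{2} + 9 + \frac{10}{3} - \frac{21}{2}\right) - 4} = \frac{66}{- \frac{23}{3} - 4} = \frac{66}{- \frac{35}{3}} = 66 \left(- \frac{3}{35}\right) = - \frac{198}{35}$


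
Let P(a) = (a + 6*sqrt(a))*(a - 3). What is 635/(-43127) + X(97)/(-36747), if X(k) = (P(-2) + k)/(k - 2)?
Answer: -2221377364/150554847555 + 2*I*sqrt(2)/232731 ≈ -0.014755 + 1.2153e-5*I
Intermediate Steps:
P(a) = (-3 + a)*(a + 6*sqrt(a)) (P(a) = (a + 6*sqrt(a))*(-3 + a) = (-3 + a)*(a + 6*sqrt(a)))
X(k) = (10 + k - 30*I*sqrt(2))/(-2 + k) (X(k) = (((-2)**2 - 18*I*sqrt(2) - 3*(-2) + 6*(-2)**(3/2)) + k)/(k - 2) = ((4 - 18*I*sqrt(2) + 6 + 6*(-2*I*sqrt(2))) + k)/(-2 + k) = ((4 - 18*I*sqrt(2) + 6 - 12*I*sqrt(2)) + k)/(-2 + k) = ((10 - 30*I*sqrt(2)) + k)/(-2 + k) = (10 + k - 30*I*sqrt(2))/(-2 + k))
635/(-43127) + X(97)/(-36747) = 635/(-43127) + ((10 + 97 - 30*I*sqrt(2))/(-2 + 97))/(-36747) = 635*(-1/43127) + ((107 - 30*I*sqrt(2))/95)*(-1/36747) = -635/43127 + ((107 - 30*I*sqrt(2))/95)*(-1/36747) = -635/43127 + (107/95 - 6*I*sqrt(2)/19)*(-1/36747) = -635/43127 + (-107/3490965 + 2*I*sqrt(2)/232731) = -2221377364/150554847555 + 2*I*sqrt(2)/232731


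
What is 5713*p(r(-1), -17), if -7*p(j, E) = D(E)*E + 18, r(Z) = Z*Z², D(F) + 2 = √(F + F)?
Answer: -297076/7 + 97121*I*√34/7 ≈ -42439.0 + 80901.0*I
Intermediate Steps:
D(F) = -2 + √2*√F (D(F) = -2 + √(F + F) = -2 + √(2*F) = -2 + √2*√F)
r(Z) = Z³
p(j, E) = -18/7 - E*(-2 + √2*√E)/7 (p(j, E) = -((-2 + √2*√E)*E + 18)/7 = -(E*(-2 + √2*√E) + 18)/7 = -(18 + E*(-2 + √2*√E))/7 = -18/7 - E*(-2 + √2*√E)/7)
5713*p(r(-1), -17) = 5713*(-18/7 + (2/7)*(-17) - √2*(-17)^(3/2)/7) = 5713*(-18/7 - 34/7 - √2*(-17*I*√17)/7) = 5713*(-18/7 - 34/7 + 17*I*√34/7) = 5713*(-52/7 + 17*I*√34/7) = -297076/7 + 97121*I*√34/7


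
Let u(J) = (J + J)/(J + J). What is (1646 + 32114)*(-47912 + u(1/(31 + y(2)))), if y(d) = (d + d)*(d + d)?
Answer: -1617475360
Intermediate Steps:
y(d) = 4*d² (y(d) = (2*d)*(2*d) = 4*d²)
u(J) = 1 (u(J) = (2*J)/((2*J)) = (2*J)*(1/(2*J)) = 1)
(1646 + 32114)*(-47912 + u(1/(31 + y(2)))) = (1646 + 32114)*(-47912 + 1) = 33760*(-47911) = -1617475360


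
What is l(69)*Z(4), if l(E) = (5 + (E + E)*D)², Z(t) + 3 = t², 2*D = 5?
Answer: 1592500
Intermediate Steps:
D = 5/2 (D = (½)*5 = 5/2 ≈ 2.5000)
Z(t) = -3 + t²
l(E) = (5 + 5*E)² (l(E) = (5 + (E + E)*(5/2))² = (5 + (2*E)*(5/2))² = (5 + 5*E)²)
l(69)*Z(4) = (25*(1 + 69)²)*(-3 + 4²) = (25*70²)*(-3 + 16) = (25*4900)*13 = 122500*13 = 1592500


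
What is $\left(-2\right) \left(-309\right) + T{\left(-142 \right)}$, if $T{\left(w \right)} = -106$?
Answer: $512$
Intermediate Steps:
$\left(-2\right) \left(-309\right) + T{\left(-142 \right)} = \left(-2\right) \left(-309\right) - 106 = 618 - 106 = 512$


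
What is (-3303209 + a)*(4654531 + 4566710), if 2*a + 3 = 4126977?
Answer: -11431775335002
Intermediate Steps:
a = 2063487 (a = -3/2 + (½)*4126977 = -3/2 + 4126977/2 = 2063487)
(-3303209 + a)*(4654531 + 4566710) = (-3303209 + 2063487)*(4654531 + 4566710) = -1239722*9221241 = -11431775335002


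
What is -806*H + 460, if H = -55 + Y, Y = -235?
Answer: 234200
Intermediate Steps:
H = -290 (H = -55 - 235 = -290)
-806*H + 460 = -806*(-290) + 460 = 233740 + 460 = 234200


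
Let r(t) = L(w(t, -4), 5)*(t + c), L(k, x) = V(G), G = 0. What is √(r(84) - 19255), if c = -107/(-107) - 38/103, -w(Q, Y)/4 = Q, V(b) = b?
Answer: I*√19255 ≈ 138.76*I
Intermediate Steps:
w(Q, Y) = -4*Q
L(k, x) = 0
c = 65/103 (c = -107*(-1/107) - 38*1/103 = 1 - 38/103 = 65/103 ≈ 0.63107)
r(t) = 0 (r(t) = 0*(t + 65/103) = 0*(65/103 + t) = 0)
√(r(84) - 19255) = √(0 - 19255) = √(-19255) = I*√19255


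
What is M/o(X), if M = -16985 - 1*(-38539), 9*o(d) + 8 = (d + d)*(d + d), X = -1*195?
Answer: 96993/76046 ≈ 1.2755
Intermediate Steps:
X = -195
o(d) = -8/9 + 4*d²/9 (o(d) = -8/9 + ((d + d)*(d + d))/9 = -8/9 + ((2*d)*(2*d))/9 = -8/9 + (4*d²)/9 = -8/9 + 4*d²/9)
M = 21554 (M = -16985 + 38539 = 21554)
M/o(X) = 21554/(-8/9 + (4/9)*(-195)²) = 21554/(-8/9 + (4/9)*38025) = 21554/(-8/9 + 16900) = 21554/(152092/9) = 21554*(9/152092) = 96993/76046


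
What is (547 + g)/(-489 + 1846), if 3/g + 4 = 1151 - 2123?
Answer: 533869/1324432 ≈ 0.40309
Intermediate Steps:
g = -3/976 (g = 3/(-4 + (1151 - 2123)) = 3/(-4 - 972) = 3/(-976) = 3*(-1/976) = -3/976 ≈ -0.0030738)
(547 + g)/(-489 + 1846) = (547 - 3/976)/(-489 + 1846) = (533869/976)/1357 = (533869/976)*(1/1357) = 533869/1324432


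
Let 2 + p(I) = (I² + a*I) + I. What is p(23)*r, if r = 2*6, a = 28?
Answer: 14328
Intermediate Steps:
p(I) = -2 + I² + 29*I (p(I) = -2 + ((I² + 28*I) + I) = -2 + (I² + 29*I) = -2 + I² + 29*I)
r = 12
p(23)*r = (-2 + 23² + 29*23)*12 = (-2 + 529 + 667)*12 = 1194*12 = 14328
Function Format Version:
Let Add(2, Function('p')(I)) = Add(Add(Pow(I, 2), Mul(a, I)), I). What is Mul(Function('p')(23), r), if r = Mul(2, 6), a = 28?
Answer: 14328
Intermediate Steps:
Function('p')(I) = Add(-2, Pow(I, 2), Mul(29, I)) (Function('p')(I) = Add(-2, Add(Add(Pow(I, 2), Mul(28, I)), I)) = Add(-2, Add(Pow(I, 2), Mul(29, I))) = Add(-2, Pow(I, 2), Mul(29, I)))
r = 12
Mul(Function('p')(23), r) = Mul(Add(-2, Pow(23, 2), Mul(29, 23)), 12) = Mul(Add(-2, 529, 667), 12) = Mul(1194, 12) = 14328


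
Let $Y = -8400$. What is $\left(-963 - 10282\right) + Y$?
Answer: $-19645$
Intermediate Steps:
$\left(-963 - 10282\right) + Y = \left(-963 - 10282\right) - 8400 = -11245 - 8400 = -19645$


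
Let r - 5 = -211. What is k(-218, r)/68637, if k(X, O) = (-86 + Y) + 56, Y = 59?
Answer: 29/68637 ≈ 0.00042251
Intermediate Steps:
r = -206 (r = 5 - 211 = -206)
k(X, O) = 29 (k(X, O) = (-86 + 59) + 56 = -27 + 56 = 29)
k(-218, r)/68637 = 29/68637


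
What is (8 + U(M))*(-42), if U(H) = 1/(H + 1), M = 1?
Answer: -357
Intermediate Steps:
U(H) = 1/(1 + H)
(8 + U(M))*(-42) = (8 + 1/(1 + 1))*(-42) = (8 + 1/2)*(-42) = (8 + ½)*(-42) = (17/2)*(-42) = -357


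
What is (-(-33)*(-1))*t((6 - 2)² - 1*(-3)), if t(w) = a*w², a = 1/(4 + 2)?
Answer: -3971/2 ≈ -1985.5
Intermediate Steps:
a = ⅙ (a = 1/6 = ⅙ ≈ 0.16667)
t(w) = w²/6
(-(-33)*(-1))*t((6 - 2)² - 1*(-3)) = (-(-33)*(-1))*(((6 - 2)² - 1*(-3))²/6) = (-33*1)*((4² + 3)²/6) = -11*(16 + 3)²/2 = -11*19²/2 = -11*361/2 = -33*361/6 = -3971/2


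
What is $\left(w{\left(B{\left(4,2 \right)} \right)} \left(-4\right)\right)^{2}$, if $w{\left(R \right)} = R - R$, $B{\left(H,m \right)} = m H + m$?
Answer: $0$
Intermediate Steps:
$B{\left(H,m \right)} = m + H m$ ($B{\left(H,m \right)} = H m + m = m + H m$)
$w{\left(R \right)} = 0$
$\left(w{\left(B{\left(4,2 \right)} \right)} \left(-4\right)\right)^{2} = \left(0 \left(-4\right)\right)^{2} = 0^{2} = 0$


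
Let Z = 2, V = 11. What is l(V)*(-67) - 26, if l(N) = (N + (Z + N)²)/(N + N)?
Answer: -6316/11 ≈ -574.18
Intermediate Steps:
l(N) = (N + (2 + N)²)/(2*N) (l(N) = (N + (2 + N)²)/(N + N) = (N + (2 + N)²)/((2*N)) = (N + (2 + N)²)*(1/(2*N)) = (N + (2 + N)²)/(2*N))
l(V)*(-67) - 26 = ((½)*(11 + (2 + 11)²)/11)*(-67) - 26 = ((½)*(1/11)*(11 + 13²))*(-67) - 26 = ((½)*(1/11)*(11 + 169))*(-67) - 26 = ((½)*(1/11)*180)*(-67) - 26 = (90/11)*(-67) - 26 = -6030/11 - 26 = -6316/11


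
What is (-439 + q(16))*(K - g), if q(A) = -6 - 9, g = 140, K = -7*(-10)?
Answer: 31780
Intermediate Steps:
K = 70
q(A) = -15
(-439 + q(16))*(K - g) = (-439 - 15)*(70 - 1*140) = -454*(70 - 140) = -454*(-70) = 31780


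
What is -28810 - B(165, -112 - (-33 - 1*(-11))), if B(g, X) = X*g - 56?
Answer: -13904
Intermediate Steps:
B(g, X) = -56 + X*g
-28810 - B(165, -112 - (-33 - 1*(-11))) = -28810 - (-56 + (-112 - (-33 - 1*(-11)))*165) = -28810 - (-56 + (-112 - (-33 + 11))*165) = -28810 - (-56 + (-112 - 1*(-22))*165) = -28810 - (-56 + (-112 + 22)*165) = -28810 - (-56 - 90*165) = -28810 - (-56 - 14850) = -28810 - 1*(-14906) = -28810 + 14906 = -13904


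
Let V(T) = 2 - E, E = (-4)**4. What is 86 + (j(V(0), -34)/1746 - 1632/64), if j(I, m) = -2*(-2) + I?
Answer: 105383/1746 ≈ 60.357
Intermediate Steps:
E = 256
V(T) = -254 (V(T) = 2 - 1*256 = 2 - 256 = -254)
j(I, m) = 4 + I
86 + (j(V(0), -34)/1746 - 1632/64) = 86 + ((4 - 254)/1746 - 1632/64) = 86 + (-250*1/1746 - 1632*1/64) = 86 + (-125/873 - 51/2) = 86 - 44773/1746 = 105383/1746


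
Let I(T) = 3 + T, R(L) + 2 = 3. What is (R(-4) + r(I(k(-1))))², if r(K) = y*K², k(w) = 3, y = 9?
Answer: 105625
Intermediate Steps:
R(L) = 1 (R(L) = -2 + 3 = 1)
r(K) = 9*K²
(R(-4) + r(I(k(-1))))² = (1 + 9*(3 + 3)²)² = (1 + 9*6²)² = (1 + 9*36)² = (1 + 324)² = 325² = 105625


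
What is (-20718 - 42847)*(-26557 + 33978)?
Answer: -471715865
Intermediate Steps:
(-20718 - 42847)*(-26557 + 33978) = -63565*7421 = -471715865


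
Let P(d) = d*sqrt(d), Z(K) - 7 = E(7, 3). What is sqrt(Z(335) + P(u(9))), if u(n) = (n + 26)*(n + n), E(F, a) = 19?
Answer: sqrt(26 + 1890*sqrt(70)) ≈ 125.85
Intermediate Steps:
Z(K) = 26 (Z(K) = 7 + 19 = 26)
u(n) = 2*n*(26 + n) (u(n) = (26 + n)*(2*n) = 2*n*(26 + n))
P(d) = d**(3/2)
sqrt(Z(335) + P(u(9))) = sqrt(26 + (2*9*(26 + 9))**(3/2)) = sqrt(26 + (2*9*35)**(3/2)) = sqrt(26 + 630**(3/2)) = sqrt(26 + 1890*sqrt(70))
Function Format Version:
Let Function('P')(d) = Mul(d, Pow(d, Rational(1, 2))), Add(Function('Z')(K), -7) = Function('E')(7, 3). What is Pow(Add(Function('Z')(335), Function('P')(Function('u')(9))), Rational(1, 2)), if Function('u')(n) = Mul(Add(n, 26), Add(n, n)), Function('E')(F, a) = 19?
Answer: Pow(Add(26, Mul(1890, Pow(70, Rational(1, 2)))), Rational(1, 2)) ≈ 125.85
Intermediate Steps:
Function('Z')(K) = 26 (Function('Z')(K) = Add(7, 19) = 26)
Function('u')(n) = Mul(2, n, Add(26, n)) (Function('u')(n) = Mul(Add(26, n), Mul(2, n)) = Mul(2, n, Add(26, n)))
Function('P')(d) = Pow(d, Rational(3, 2))
Pow(Add(Function('Z')(335), Function('P')(Function('u')(9))), Rational(1, 2)) = Pow(Add(26, Pow(Mul(2, 9, Add(26, 9)), Rational(3, 2))), Rational(1, 2)) = Pow(Add(26, Pow(Mul(2, 9, 35), Rational(3, 2))), Rational(1, 2)) = Pow(Add(26, Pow(630, Rational(3, 2))), Rational(1, 2)) = Pow(Add(26, Mul(1890, Pow(70, Rational(1, 2)))), Rational(1, 2))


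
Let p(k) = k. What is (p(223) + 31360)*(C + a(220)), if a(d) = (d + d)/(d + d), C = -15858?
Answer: -500811631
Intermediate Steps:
a(d) = 1 (a(d) = (2*d)/((2*d)) = (2*d)*(1/(2*d)) = 1)
(p(223) + 31360)*(C + a(220)) = (223 + 31360)*(-15858 + 1) = 31583*(-15857) = -500811631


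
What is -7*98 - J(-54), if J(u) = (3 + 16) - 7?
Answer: -698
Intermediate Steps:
J(u) = 12 (J(u) = 19 - 7 = 12)
-7*98 - J(-54) = -7*98 - 1*12 = -686 - 12 = -698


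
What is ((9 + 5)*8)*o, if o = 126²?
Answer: 1778112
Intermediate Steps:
o = 15876
((9 + 5)*8)*o = ((9 + 5)*8)*15876 = (14*8)*15876 = 112*15876 = 1778112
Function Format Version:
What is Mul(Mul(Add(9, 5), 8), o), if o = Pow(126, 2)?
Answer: 1778112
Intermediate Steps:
o = 15876
Mul(Mul(Add(9, 5), 8), o) = Mul(Mul(Add(9, 5), 8), 15876) = Mul(Mul(14, 8), 15876) = Mul(112, 15876) = 1778112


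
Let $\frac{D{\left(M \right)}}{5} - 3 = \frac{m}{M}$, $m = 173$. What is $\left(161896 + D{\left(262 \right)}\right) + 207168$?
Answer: $\frac{96699563}{262} \approx 3.6908 \cdot 10^{5}$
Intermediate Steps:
$D{\left(M \right)} = 15 + \frac{865}{M}$ ($D{\left(M \right)} = 15 + 5 \frac{173}{M} = 15 + \frac{865}{M}$)
$\left(161896 + D{\left(262 \right)}\right) + 207168 = \left(161896 + \left(15 + \frac{865}{262}\right)\right) + 207168 = \left(161896 + \frac{4795}{262}\right) + 207168 = \frac{42421547}{262} + 207168 = \frac{96699563}{262}$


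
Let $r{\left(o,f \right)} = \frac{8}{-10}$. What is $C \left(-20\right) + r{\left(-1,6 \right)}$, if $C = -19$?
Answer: $\frac{1896}{5} \approx 379.2$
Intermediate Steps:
$r{\left(o,f \right)} = - \frac{4}{5}$ ($r{\left(o,f \right)} = 8 \left(- \frac{1}{10}\right) = - \frac{4}{5}$)
$C \left(-20\right) + r{\left(-1,6 \right)} = \left(-19\right) \left(-20\right) - \frac{4}{5} = 380 - \frac{4}{5} = \frac{1896}{5}$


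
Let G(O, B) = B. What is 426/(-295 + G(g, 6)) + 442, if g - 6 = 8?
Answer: 127312/289 ≈ 440.53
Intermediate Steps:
g = 14 (g = 6 + 8 = 14)
426/(-295 + G(g, 6)) + 442 = 426/(-295 + 6) + 442 = 426/(-289) + 442 = 426*(-1/289) + 442 = -426/289 + 442 = 127312/289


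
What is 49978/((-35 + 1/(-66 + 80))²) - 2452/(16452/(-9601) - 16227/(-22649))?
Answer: 14402450116868284/5760847895049 ≈ 2500.1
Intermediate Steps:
49978/((-35 + 1/(-66 + 80))²) - 2452/(16452/(-9601) - 16227/(-22649)) = 49978/((-35 + 1/14)²) - 2452/(16452*(-1/9601) - 16227*(-1/22649)) = 49978/((-35 + 1/14)²) - 2452/(-16452/9601 + 16227/22649) = 49978/((-489/14)²) - 2452/(-216825921/217453049) = 49978/(239121/196) - 2452*(-217453049/216825921) = 49978*(196/239121) + 533194876148/216825921 = 9795688/239121 + 533194876148/216825921 = 14402450116868284/5760847895049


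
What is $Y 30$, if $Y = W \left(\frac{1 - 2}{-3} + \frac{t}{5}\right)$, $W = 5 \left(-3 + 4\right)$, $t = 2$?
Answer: $110$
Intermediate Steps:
$W = 5$ ($W = 5 \cdot 1 = 5$)
$Y = \frac{11}{3}$ ($Y = 5 \left(\frac{1 - 2}{-3} + \frac{2}{5}\right) = 5 \left(\left(1 - 2\right) \left(- \frac{1}{3}\right) + 2 \cdot \frac{1}{5}\right) = 5 \left(\left(-1\right) \left(- \frac{1}{3}\right) + \frac{2}{5}\right) = 5 \left(\frac{1}{3} + \frac{2}{5}\right) = 5 \cdot \frac{11}{15} = \frac{11}{3} \approx 3.6667$)
$Y 30 = \frac{11}{3} \cdot 30 = 110$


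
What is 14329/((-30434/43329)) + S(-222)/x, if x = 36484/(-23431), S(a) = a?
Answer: -2811649190832/138794257 ≈ -20258.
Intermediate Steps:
x = -36484/23431 (x = 36484*(-1/23431) = -36484/23431 ≈ -1.5571)
14329/((-30434/43329)) + S(-222)/x = 14329/((-30434/43329)) - 222/(-36484/23431) = 14329/((-30434*1/43329)) - 222*(-23431/36484) = 14329/(-30434/43329) + 2600841/18242 = 14329*(-43329/30434) + 2600841/18242 = -620861241/30434 + 2600841/18242 = -2811649190832/138794257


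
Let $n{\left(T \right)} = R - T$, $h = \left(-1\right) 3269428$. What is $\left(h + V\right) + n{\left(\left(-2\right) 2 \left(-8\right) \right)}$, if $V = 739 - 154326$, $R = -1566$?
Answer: $-3424613$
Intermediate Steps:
$h = -3269428$
$n{\left(T \right)} = -1566 - T$
$V = -153587$ ($V = 739 - 154326 = -153587$)
$\left(h + V\right) + n{\left(\left(-2\right) 2 \left(-8\right) \right)} = \left(-3269428 - 153587\right) - \left(1566 + \left(-2\right) 2 \left(-8\right)\right) = -3423015 - \left(1566 - -32\right) = -3423015 - 1598 = -3424613$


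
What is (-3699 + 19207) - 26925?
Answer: -11417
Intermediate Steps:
(-3699 + 19207) - 26925 = 15508 - 26925 = -11417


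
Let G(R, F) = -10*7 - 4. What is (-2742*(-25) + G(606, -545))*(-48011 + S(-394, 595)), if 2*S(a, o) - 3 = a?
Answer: -3300988294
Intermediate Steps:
G(R, F) = -74 (G(R, F) = -70 - 4 = -74)
S(a, o) = 3/2 + a/2
(-2742*(-25) + G(606, -545))*(-48011 + S(-394, 595)) = (-2742*(-25) - 74)*(-48011 + (3/2 + (1/2)*(-394))) = (68550 - 74)*(-48011 + (3/2 - 197)) = 68476*(-48011 - 391/2) = 68476*(-96413/2) = -3300988294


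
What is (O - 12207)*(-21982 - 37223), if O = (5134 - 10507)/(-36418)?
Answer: 26319532603365/36418 ≈ 7.2271e+8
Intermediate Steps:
O = 5373/36418 (O = -5373*(-1/36418) = 5373/36418 ≈ 0.14754)
(O - 12207)*(-21982 - 37223) = (5373/36418 - 12207)*(-21982 - 37223) = -444549153/36418*(-59205) = 26319532603365/36418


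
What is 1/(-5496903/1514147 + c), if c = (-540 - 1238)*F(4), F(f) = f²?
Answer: -1514147/43079950759 ≈ -3.5147e-5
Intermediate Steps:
c = -28448 (c = (-540 - 1238)*4² = -1778*16 = -28448)
1/(-5496903/1514147 + c) = 1/(-5496903/1514147 - 28448) = 1/(-43079950759/1514147) = -1514147/43079950759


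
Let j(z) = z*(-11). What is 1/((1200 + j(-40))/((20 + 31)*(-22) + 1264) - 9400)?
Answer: -71/666580 ≈ -0.00010651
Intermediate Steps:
j(z) = -11*z
1/((1200 + j(-40))/((20 + 31)*(-22) + 1264) - 9400) = 1/((1200 - 11*(-40))/((20 + 31)*(-22) + 1264) - 9400) = 1/((1200 + 440)/(51*(-22) + 1264) - 9400) = 1/(1640/(-1122 + 1264) - 9400) = 1/(1640/142 - 9400) = 1/(1640*(1/142) - 9400) = 1/(820/71 - 9400) = 1/(-666580/71) = -71/666580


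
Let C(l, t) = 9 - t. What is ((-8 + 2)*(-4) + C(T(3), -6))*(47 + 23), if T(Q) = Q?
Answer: 2730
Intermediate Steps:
((-8 + 2)*(-4) + C(T(3), -6))*(47 + 23) = ((-8 + 2)*(-4) + (9 - 1*(-6)))*(47 + 23) = (-6*(-4) + (9 + 6))*70 = (24 + 15)*70 = 39*70 = 2730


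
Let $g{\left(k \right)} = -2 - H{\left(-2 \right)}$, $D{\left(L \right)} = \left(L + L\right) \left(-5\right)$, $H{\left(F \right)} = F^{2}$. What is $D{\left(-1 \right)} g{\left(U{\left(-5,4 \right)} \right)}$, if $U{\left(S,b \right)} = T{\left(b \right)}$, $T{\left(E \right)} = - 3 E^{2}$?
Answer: $-60$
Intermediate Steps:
$U{\left(S,b \right)} = - 3 b^{2}$
$D{\left(L \right)} = - 10 L$ ($D{\left(L \right)} = 2 L \left(-5\right) = - 10 L$)
$g{\left(k \right)} = -6$ ($g{\left(k \right)} = -2 - \left(-2\right)^{2} = -2 - 4 = -6$)
$D{\left(-1 \right)} g{\left(U{\left(-5,4 \right)} \right)} = \left(-10\right) \left(-1\right) \left(-6\right) = 10 \left(-6\right) = -60$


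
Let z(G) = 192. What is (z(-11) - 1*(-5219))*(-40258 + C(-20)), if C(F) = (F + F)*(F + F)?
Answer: -209178438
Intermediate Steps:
C(F) = 4*F**2 (C(F) = (2*F)*(2*F) = 4*F**2)
(z(-11) - 1*(-5219))*(-40258 + C(-20)) = (192 - 1*(-5219))*(-40258 + 4*(-20)**2) = (192 + 5219)*(-40258 + 4*400) = 5411*(-40258 + 1600) = 5411*(-38658) = -209178438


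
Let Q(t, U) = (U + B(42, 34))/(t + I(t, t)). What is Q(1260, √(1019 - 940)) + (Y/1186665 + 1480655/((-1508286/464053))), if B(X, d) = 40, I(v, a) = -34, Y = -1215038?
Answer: -55535221139889414051/121907324043830 + √79/1226 ≈ -4.5555e+5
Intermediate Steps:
Q(t, U) = (40 + U)/(-34 + t) (Q(t, U) = (U + 40)/(t - 34) = (40 + U)/(-34 + t))
Q(1260, √(1019 - 940)) + (Y/1186665 + 1480655/((-1508286/464053))) = (40 + √(1019 - 940))/(-34 + 1260) + (-1215038/1186665 + 1480655/((-1508286/464053))) = (40 + √79)/1226 + (-1215038*1/1186665 + 1480655/((-1508286*1/464053))) = (40 + √79)/1226 + (-1215038/1186665 + 1480655/(-1508286/464053)) = (20/613 + √79/1226) + (-1215038/1186665 + 1480655*(-464053/1508286)) = (20/613 + √79/1226) + (-1215038/1186665 - 687102394715/1508286) = (20/613 + √79/1226) - 90595799538808927/198870022910 = -55535221139889414051/121907324043830 + √79/1226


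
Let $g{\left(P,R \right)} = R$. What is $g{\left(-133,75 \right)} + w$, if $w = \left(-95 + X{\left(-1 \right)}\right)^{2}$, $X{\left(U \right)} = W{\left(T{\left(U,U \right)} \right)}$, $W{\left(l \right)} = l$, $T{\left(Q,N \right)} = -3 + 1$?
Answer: $9484$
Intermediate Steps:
$T{\left(Q,N \right)} = -2$
$X{\left(U \right)} = -2$
$w = 9409$ ($w = \left(-95 - 2\right)^{2} = \left(-97\right)^{2} = 9409$)
$g{\left(-133,75 \right)} + w = 75 + 9409 = 9484$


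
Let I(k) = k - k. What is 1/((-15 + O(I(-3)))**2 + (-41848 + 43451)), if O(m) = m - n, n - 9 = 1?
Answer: 1/2228 ≈ 0.00044883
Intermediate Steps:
n = 10 (n = 9 + 1 = 10)
I(k) = 0
O(m) = -10 + m (O(m) = m - 1*10 = m - 10 = -10 + m)
1/((-15 + O(I(-3)))**2 + (-41848 + 43451)) = 1/((-15 + (-10 + 0))**2 + (-41848 + 43451)) = 1/((-15 - 10)**2 + 1603) = 1/((-25)**2 + 1603) = 1/(625 + 1603) = 1/2228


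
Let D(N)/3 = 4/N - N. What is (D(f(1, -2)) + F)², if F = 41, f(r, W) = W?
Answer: 1681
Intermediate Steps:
D(N) = -3*N + 12/N (D(N) = 3*(4/N - N) = 3*(-N + 4/N) = -3*N + 12/N)
(D(f(1, -2)) + F)² = ((-3*(-2) + 12/(-2)) + 41)² = ((6 + 12*(-½)) + 41)² = ((6 - 6) + 41)² = (0 + 41)² = 41² = 1681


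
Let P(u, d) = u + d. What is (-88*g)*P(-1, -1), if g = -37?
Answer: -6512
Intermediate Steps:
P(u, d) = d + u
(-88*g)*P(-1, -1) = (-88*(-37))*(-1 - 1) = 3256*(-2) = -6512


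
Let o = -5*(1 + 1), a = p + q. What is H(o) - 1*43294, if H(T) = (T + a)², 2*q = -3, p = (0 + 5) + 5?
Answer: -173167/4 ≈ -43292.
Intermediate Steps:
p = 10 (p = 5 + 5 = 10)
q = -3/2 (q = (½)*(-3) = -3/2 ≈ -1.5000)
a = 17/2 (a = 10 - 3/2 = 17/2 ≈ 8.5000)
o = -10 (o = -5*2 = -10)
H(T) = (17/2 + T)² (H(T) = (T + 17/2)² = (17/2 + T)²)
H(o) - 1*43294 = (17 + 2*(-10))²/4 - 1*43294 = (17 - 20)²/4 - 43294 = (¼)*(-3)² - 43294 = (¼)*9 - 43294 = 9/4 - 43294 = -173167/4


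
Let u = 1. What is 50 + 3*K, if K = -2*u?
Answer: 44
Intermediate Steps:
K = -2 (K = -2*1 = -2)
50 + 3*K = 50 + 3*(-2) = 50 - 6 = 44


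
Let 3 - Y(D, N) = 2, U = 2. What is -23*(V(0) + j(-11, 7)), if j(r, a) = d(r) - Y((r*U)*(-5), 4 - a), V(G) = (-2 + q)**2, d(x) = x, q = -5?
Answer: -851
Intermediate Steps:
Y(D, N) = 1 (Y(D, N) = 3 - 1*2 = 3 - 2 = 1)
V(G) = 49 (V(G) = (-2 - 5)**2 = (-7)**2 = 49)
j(r, a) = -1 + r (j(r, a) = r - 1*1 = r - 1 = -1 + r)
-23*(V(0) + j(-11, 7)) = -23*(49 + (-1 - 11)) = -23*(49 - 12) = -23*37 = -851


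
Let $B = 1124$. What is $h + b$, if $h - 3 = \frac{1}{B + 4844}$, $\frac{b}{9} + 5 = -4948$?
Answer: $- \frac{266017631}{5968} \approx -44574.0$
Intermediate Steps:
$b = -44577$ ($b = -45 + 9 \left(-4948\right) = -45 - 44532 = -44577$)
$h = \frac{17905}{5968}$ ($h = 3 + \frac{1}{1124 + 4844} = 3 + \frac{1}{5968} = \frac{17905}{5968} \approx 3.0002$)
$h + b = \frac{17905}{5968} - 44577 = - \frac{266017631}{5968}$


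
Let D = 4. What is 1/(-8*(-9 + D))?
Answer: 1/40 ≈ 0.025000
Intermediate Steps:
1/(-8*(-9 + D)) = 1/(-8*(-9 + 4)) = 1/(-8*(-5)) = 1/40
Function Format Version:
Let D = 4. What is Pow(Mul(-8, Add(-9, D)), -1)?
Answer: Rational(1, 40) ≈ 0.025000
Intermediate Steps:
Pow(Mul(-8, Add(-9, D)), -1) = Pow(Mul(-8, Add(-9, 4)), -1) = Pow(Mul(-8, -5), -1) = Pow(40, -1) = Rational(1, 40)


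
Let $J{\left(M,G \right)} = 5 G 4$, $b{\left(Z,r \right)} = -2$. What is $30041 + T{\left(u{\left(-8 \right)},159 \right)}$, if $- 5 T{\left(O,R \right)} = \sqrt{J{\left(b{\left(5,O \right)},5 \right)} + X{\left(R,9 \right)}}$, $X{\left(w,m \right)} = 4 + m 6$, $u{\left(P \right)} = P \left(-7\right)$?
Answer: $30041 - \frac{\sqrt{158}}{5} \approx 30039.0$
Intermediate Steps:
$u{\left(P \right)} = - 7 P$
$X{\left(w,m \right)} = 4 + 6 m$
$J{\left(M,G \right)} = 20 G$
$T{\left(O,R \right)} = - \frac{\sqrt{158}}{5}$ ($T{\left(O,R \right)} = - \frac{\sqrt{20 \cdot 5 + \left(4 + 6 \cdot 9\right)}}{5} = - \frac{\sqrt{100 + \left(4 + 54\right)}}{5} = - \frac{\sqrt{100 + 58}}{5} = - \frac{\sqrt{158}}{5}$)
$30041 + T{\left(u{\left(-8 \right)},159 \right)} = 30041 - \frac{\sqrt{158}}{5}$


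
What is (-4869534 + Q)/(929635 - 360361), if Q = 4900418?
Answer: 15442/284637 ≈ 0.054252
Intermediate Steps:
(-4869534 + Q)/(929635 - 360361) = (-4869534 + 4900418)/(929635 - 360361) = 30884/569274 = 30884*(1/569274) = 15442/284637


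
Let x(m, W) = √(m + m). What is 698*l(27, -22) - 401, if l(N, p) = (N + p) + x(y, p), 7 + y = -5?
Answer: 3089 + 1396*I*√6 ≈ 3089.0 + 3419.5*I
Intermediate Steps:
y = -12 (y = -7 - 5 = -12)
x(m, W) = √2*√m (x(m, W) = √(2*m) = √2*√m)
l(N, p) = N + p + 2*I*√6 (l(N, p) = (N + p) + √2*√(-12) = (N + p) + √2*(2*I*√3) = (N + p) + 2*I*√6 = N + p + 2*I*√6)
698*l(27, -22) - 401 = 698*(27 - 22 + 2*I*√6) - 401 = 698*(5 + 2*I*√6) - 401 = (3490 + 1396*I*√6) - 401 = 3089 + 1396*I*√6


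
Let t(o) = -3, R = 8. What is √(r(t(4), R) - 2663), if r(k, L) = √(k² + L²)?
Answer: √(-2663 + √73) ≈ 51.521*I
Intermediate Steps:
r(k, L) = √(L² + k²)
√(r(t(4), R) - 2663) = √(√(8² + (-3)²) - 2663) = √(√(64 + 9) - 2663) = √(√73 - 2663) = √(-2663 + √73)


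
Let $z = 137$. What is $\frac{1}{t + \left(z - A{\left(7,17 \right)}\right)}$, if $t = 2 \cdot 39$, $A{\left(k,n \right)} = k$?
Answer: $\frac{1}{208} \approx 0.0048077$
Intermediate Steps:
$t = 78$
$\frac{1}{t + \left(z - A{\left(7,17 \right)}\right)} = \frac{1}{78 + \left(137 - 7\right)} = \frac{1}{78 + 130} = \frac{1}{208}$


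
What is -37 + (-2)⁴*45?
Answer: 683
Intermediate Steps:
-37 + (-2)⁴*45 = -37 + 16*45 = -37 + 720 = 683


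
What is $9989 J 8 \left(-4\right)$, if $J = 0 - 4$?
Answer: $1278592$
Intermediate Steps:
$J = -4$
$9989 J 8 \left(-4\right) = 9989 \left(-4\right) 8 \left(-4\right) = 9989 \left(\left(-32\right) \left(-4\right)\right) = 9989 \cdot 128 = 1278592$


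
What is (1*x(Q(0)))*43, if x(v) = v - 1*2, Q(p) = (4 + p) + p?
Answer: 86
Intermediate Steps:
Q(p) = 4 + 2*p
x(v) = -2 + v (x(v) = v - 2 = -2 + v)
(1*x(Q(0)))*43 = (1*(-2 + (4 + 2*0)))*43 = (1*(-2 + (4 + 0)))*43 = (1*(-2 + 4))*43 = (1*2)*43 = 2*43 = 86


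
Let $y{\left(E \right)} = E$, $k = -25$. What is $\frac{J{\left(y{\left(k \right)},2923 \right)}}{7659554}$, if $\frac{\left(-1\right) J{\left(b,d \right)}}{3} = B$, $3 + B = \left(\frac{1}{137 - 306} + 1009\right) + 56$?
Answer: $- \frac{538431}{1294464626} \approx -0.00041595$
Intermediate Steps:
$B = \frac{179477}{169}$ ($B = -3 + \left(\left(\frac{1}{137 - 306} + 1009\right) + 56\right) = -3 + \left(\left(\frac{1}{-169} + 1009\right) + 56\right) = -3 + \left(\left(- \frac{1}{169} + 1009\right) + 56\right) = -3 + \left(\frac{170520}{169} + 56\right) = -3 + \frac{179984}{169} = \frac{179477}{169} \approx 1062.0$)
$J{\left(b,d \right)} = - \frac{538431}{169}$ ($J{\left(b,d \right)} = \left(-3\right) \frac{179477}{169} = - \frac{538431}{169}$)
$\frac{J{\left(y{\left(k \right)},2923 \right)}}{7659554} = - \frac{538431}{169 \cdot 7659554} = \left(- \frac{538431}{169}\right) \frac{1}{7659554} = - \frac{538431}{1294464626}$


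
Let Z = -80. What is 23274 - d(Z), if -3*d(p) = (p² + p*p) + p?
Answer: 27514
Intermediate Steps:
d(p) = -2*p²/3 - p/3 (d(p) = -((p² + p*p) + p)/3 = -((p² + p²) + p)/3 = -(2*p² + p)/3 = -(p + 2*p²)/3 = -2*p²/3 - p/3)
23274 - d(Z) = 23274 - (-1)*(-80)*(1 + 2*(-80))/3 = 23274 - (-1)*(-80)*(1 - 160)/3 = 23274 - (-1)*(-80)*(-159)/3 = 23274 - 1*(-4240) = 23274 + 4240 = 27514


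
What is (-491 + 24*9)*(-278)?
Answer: 76450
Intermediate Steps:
(-491 + 24*9)*(-278) = (-491 + 216)*(-278) = -275*(-278) = 76450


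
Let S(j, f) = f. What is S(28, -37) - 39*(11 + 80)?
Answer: -3586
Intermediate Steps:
S(28, -37) - 39*(11 + 80) = -37 - 39*(11 + 80) = -37 - 39*91 = -37 - 3549 = -3586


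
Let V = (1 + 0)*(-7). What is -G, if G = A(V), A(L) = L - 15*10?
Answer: 157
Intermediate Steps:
V = -7 (V = 1*(-7) = -7)
A(L) = -150 + L (A(L) = L - 150 = -150 + L)
G = -157 (G = -150 - 7 = -157)
-G = -1*(-157) = 157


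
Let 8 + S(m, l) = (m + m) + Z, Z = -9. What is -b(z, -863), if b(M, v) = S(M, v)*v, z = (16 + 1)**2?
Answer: 484143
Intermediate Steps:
S(m, l) = -17 + 2*m (S(m, l) = -8 + ((m + m) - 9) = -8 + (2*m - 9) = -8 + (-9 + 2*m) = -17 + 2*m)
z = 289 (z = 17**2 = 289)
b(M, v) = v*(-17 + 2*M) (b(M, v) = (-17 + 2*M)*v = v*(-17 + 2*M))
-b(z, -863) = -(-863)*(-17 + 2*289) = -(-863)*(-17 + 578) = -(-863)*561 = -1*(-484143) = 484143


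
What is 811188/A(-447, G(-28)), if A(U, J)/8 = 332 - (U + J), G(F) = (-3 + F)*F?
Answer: -202797/178 ≈ -1139.3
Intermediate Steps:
G(F) = F*(-3 + F)
A(U, J) = 2656 - 8*J - 8*U (A(U, J) = 8*(332 - (U + J)) = 8*(332 - (J + U)) = 8*(332 + (-J - U)) = 8*(332 - J - U) = 2656 - 8*J - 8*U)
811188/A(-447, G(-28)) = 811188/(2656 - (-224)*(-3 - 28) - 8*(-447)) = 811188/(2656 - (-224)*(-31) + 3576) = 811188/(2656 - 8*868 + 3576) = 811188/(2656 - 6944 + 3576) = 811188/(-712) = 811188*(-1/712) = -202797/178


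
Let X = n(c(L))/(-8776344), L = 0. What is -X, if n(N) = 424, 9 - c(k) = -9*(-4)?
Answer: 53/1097043 ≈ 4.8312e-5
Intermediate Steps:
c(k) = -27 (c(k) = 9 - (-9)*(-4) = 9 - 1*36 = 9 - 36 = -27)
X = -53/1097043 (X = 424/(-8776344) = 424*(-1/8776344) = -53/1097043 ≈ -4.8312e-5)
-X = -1*(-53/1097043) = 53/1097043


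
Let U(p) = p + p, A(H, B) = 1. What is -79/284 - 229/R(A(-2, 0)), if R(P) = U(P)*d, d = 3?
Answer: -32755/852 ≈ -38.445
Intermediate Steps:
U(p) = 2*p
R(P) = 6*P (R(P) = (2*P)*3 = 6*P)
-79/284 - 229/R(A(-2, 0)) = -79/284 - 229/(6*1) = -79*1/284 - 229/6 = -79/284 - 229*1/6 = -79/284 - 229/6 = -32755/852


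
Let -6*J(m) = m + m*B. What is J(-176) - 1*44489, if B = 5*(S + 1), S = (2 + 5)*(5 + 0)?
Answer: -117539/3 ≈ -39180.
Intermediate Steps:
S = 35 (S = 7*5 = 35)
B = 180 (B = 5*(35 + 1) = 5*36 = 180)
J(m) = -181*m/6 (J(m) = -(m + m*180)/6 = -(m + 180*m)/6 = -181*m/6)
J(-176) - 1*44489 = -181/6*(-176) - 1*44489 = 15928/3 - 44489 = -117539/3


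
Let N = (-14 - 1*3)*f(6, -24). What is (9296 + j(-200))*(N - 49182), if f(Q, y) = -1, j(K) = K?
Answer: -447204840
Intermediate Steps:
N = 17 (N = (-14 - 1*3)*(-1) = (-14 - 3)*(-1) = -17*(-1) = 17)
(9296 + j(-200))*(N - 49182) = (9296 - 200)*(17 - 49182) = 9096*(-49165) = -447204840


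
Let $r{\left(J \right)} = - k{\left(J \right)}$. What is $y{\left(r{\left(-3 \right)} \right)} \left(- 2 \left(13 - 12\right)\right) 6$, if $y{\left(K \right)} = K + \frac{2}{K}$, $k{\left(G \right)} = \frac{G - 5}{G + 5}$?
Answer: $-54$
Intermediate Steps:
$k{\left(G \right)} = \frac{-5 + G}{5 + G}$
$r{\left(J \right)} = - \frac{-5 + J}{5 + J}$
$y{\left(r{\left(-3 \right)} \right)} \left(- 2 \left(13 - 12\right)\right) 6 = \left(\frac{5 - -3}{5 - 3} + \frac{2}{\frac{1}{5 - 3} \left(5 - -3\right)}\right) \left(- 2 \left(13 - 12\right)\right) 6 = \left(\frac{5 + 3}{2} + \frac{2}{\frac{1}{2} \left(5 + 3\right)}\right) \left(- 2 \left(13 - 12\right)\right) 6 = \left(\frac{1}{2} \cdot 8 + \frac{2}{\frac{1}{2} \cdot 8}\right) \left(\left(-2\right) 1\right) 6 = \left(4 + \frac{2}{4}\right) \left(-2\right) 6 = \left(4 + 2 \cdot \frac{1}{4}\right) \left(-2\right) 6 = \left(4 + \frac{1}{2}\right) \left(-2\right) 6 = \frac{9}{2} \left(-2\right) 6 = \left(-9\right) 6 = -54$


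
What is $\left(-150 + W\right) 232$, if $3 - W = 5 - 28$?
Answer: $-28768$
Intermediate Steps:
$W = 26$ ($W = 3 - \left(5 - 28\right) = 3 - -23 = 3 + 23 = 26$)
$\left(-150 + W\right) 232 = \left(-150 + 26\right) 232 = \left(-124\right) 232 = -28768$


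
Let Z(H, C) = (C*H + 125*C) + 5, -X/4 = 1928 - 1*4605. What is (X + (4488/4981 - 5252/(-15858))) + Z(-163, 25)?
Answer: 22684234985/2323197 ≈ 9764.2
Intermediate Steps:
X = 10708 (X = -4*(1928 - 1*4605) = -4*(1928 - 4605) = -4*(-2677) = 10708)
Z(H, C) = 5 + 125*C + C*H (Z(H, C) = (125*C + C*H) + 5 = 5 + 125*C + C*H)
(X + (4488/4981 - 5252/(-15858))) + Z(-163, 25) = (10708 + (4488/4981 - 5252/(-15858))) + (5 + 125*25 + 25*(-163)) = (10708 + (4488*(1/4981) - 5252*(-1/15858))) + (5 + 3125 - 4075) = (10708 + (264/293 + 2626/7929)) - 945 = (10708 + 2862674/2323197) - 945 = 24879656150/2323197 - 945 = 22684234985/2323197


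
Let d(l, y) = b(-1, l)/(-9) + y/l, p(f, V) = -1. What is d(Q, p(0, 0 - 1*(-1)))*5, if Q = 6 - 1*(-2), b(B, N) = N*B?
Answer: 275/72 ≈ 3.8194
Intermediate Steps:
b(B, N) = B*N
Q = 8 (Q = 6 + 2 = 8)
d(l, y) = l/9 + y/l (d(l, y) = -l/(-9) + y/l = -l*(-⅑) + y/l = l/9 + y/l)
d(Q, p(0, 0 - 1*(-1)))*5 = ((⅑)*8 - 1/8)*5 = (8/9 - 1*⅛)*5 = (8/9 - ⅛)*5 = (55/72)*5 = 275/72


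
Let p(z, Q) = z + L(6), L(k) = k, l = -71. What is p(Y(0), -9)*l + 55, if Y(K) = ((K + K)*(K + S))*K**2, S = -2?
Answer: -371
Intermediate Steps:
Y(K) = 2*K**3*(-2 + K) (Y(K) = ((K + K)*(K - 2))*K**2 = ((2*K)*(-2 + K))*K**2 = (2*K*(-2 + K))*K**2 = 2*K**3*(-2 + K))
p(z, Q) = 6 + z (p(z, Q) = z + 6 = 6 + z)
p(Y(0), -9)*l + 55 = (6 + 2*0**3*(-2 + 0))*(-71) + 55 = (6 + 2*0*(-2))*(-71) + 55 = (6 + 0)*(-71) + 55 = 6*(-71) + 55 = -426 + 55 = -371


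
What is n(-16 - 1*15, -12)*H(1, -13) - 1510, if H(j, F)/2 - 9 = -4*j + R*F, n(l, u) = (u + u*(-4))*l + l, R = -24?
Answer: -728708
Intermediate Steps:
n(l, u) = l - 3*l*u (n(l, u) = (u - 4*u)*l + l = (-3*u)*l + l = -3*l*u + l = l - 3*l*u)
H(j, F) = 18 - 48*F - 8*j (H(j, F) = 18 + 2*(-4*j - 24*F) = 18 + 2*(-24*F - 4*j) = 18 + (-48*F - 8*j) = 18 - 48*F - 8*j)
n(-16 - 1*15, -12)*H(1, -13) - 1510 = ((-16 - 1*15)*(1 - 3*(-12)))*(18 - 48*(-13) - 8*1) - 1510 = ((-16 - 15)*(1 + 36))*(18 + 624 - 8) - 1510 = -31*37*634 - 1510 = -1147*634 - 1510 = -727198 - 1510 = -728708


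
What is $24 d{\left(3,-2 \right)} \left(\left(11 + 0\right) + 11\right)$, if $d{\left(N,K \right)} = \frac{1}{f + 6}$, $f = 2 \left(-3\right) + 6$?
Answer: $88$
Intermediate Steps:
$f = 0$ ($f = -6 + 6 = 0$)
$d{\left(N,K \right)} = \frac{1}{6}$ ($d{\left(N,K \right)} = \frac{1}{0 + 6} = \frac{1}{6}$)
$24 d{\left(3,-2 \right)} \left(\left(11 + 0\right) + 11\right) = 24 \cdot \frac{1}{6} \left(\left(11 + 0\right) + 11\right) = 4 \left(11 + 11\right) = 4 \cdot 22 = 88$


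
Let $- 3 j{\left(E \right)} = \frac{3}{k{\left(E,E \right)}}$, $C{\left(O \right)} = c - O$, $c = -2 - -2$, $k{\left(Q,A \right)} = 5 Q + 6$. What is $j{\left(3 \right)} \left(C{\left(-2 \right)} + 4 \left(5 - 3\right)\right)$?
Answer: $- \frac{10}{21} \approx -0.47619$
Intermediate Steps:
$k{\left(Q,A \right)} = 6 + 5 Q$
$c = 0$ ($c = -2 + 2 = 0$)
$C{\left(O \right)} = - O$ ($C{\left(O \right)} = 0 - O = - O$)
$j{\left(E \right)} = - \frac{1}{6 + 5 E}$ ($j{\left(E \right)} = - \frac{3 \frac{1}{6 + 5 E}}{3} = - \frac{1}{6 + 5 E}$)
$j{\left(3 \right)} \left(C{\left(-2 \right)} + 4 \left(5 - 3\right)\right) = - \frac{1}{6 + 5 \cdot 3} \left(\left(-1\right) \left(-2\right) + 4 \left(5 - 3\right)\right) = - \frac{1}{6 + 15} \left(2 + 4 \cdot 2\right) = - \frac{1}{21} \left(2 + 8\right) = \left(-1\right) \frac{1}{21} \cdot 10 = \left(- \frac{1}{21}\right) 10 = - \frac{10}{21}$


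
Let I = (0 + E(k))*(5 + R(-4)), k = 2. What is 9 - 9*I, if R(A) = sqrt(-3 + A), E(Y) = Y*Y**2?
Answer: -351 - 72*I*sqrt(7) ≈ -351.0 - 190.49*I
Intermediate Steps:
E(Y) = Y**3
I = 40 + 8*I*sqrt(7) (I = (0 + 2**3)*(5 + sqrt(-3 - 4)) = (0 + 8)*(5 + sqrt(-7)) = 8*(5 + I*sqrt(7)) = 40 + 8*I*sqrt(7) ≈ 40.0 + 21.166*I)
9 - 9*I = 9 - 9*(40 + 8*I*sqrt(7)) = 9 + (-360 - 72*I*sqrt(7)) = -351 - 72*I*sqrt(7)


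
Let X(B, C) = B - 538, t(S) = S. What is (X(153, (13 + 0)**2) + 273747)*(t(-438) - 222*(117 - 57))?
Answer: -3760914396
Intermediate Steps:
X(B, C) = -538 + B
(X(153, (13 + 0)**2) + 273747)*(t(-438) - 222*(117 - 57)) = ((-538 + 153) + 273747)*(-438 - 222*(117 - 57)) = (-385 + 273747)*(-438 - 222*60) = 273362*(-438 - 13320) = 273362*(-13758) = -3760914396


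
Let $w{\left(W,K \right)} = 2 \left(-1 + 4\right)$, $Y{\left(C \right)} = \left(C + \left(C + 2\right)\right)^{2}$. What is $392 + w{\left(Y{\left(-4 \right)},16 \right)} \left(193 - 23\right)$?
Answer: $1412$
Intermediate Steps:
$Y{\left(C \right)} = \left(2 + 2 C\right)^{2}$ ($Y{\left(C \right)} = \left(C + \left(2 + C\right)\right)^{2} = \left(2 + 2 C\right)^{2}$)
$w{\left(W,K \right)} = 6$ ($w{\left(W,K \right)} = 2 \cdot 3 = 6$)
$392 + w{\left(Y{\left(-4 \right)},16 \right)} \left(193 - 23\right) = 392 + 6 \left(193 - 23\right) = 392 + 6 \cdot 170 = 392 + 1020 = 1412$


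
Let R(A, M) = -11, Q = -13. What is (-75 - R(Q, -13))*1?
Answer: -64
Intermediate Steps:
(-75 - R(Q, -13))*1 = (-75 - 1*(-11))*1 = (-75 + 11)*1 = -64*1 = -64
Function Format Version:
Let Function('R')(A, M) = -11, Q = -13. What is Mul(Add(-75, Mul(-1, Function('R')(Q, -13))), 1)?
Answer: -64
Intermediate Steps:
Mul(Add(-75, Mul(-1, Function('R')(Q, -13))), 1) = Mul(Add(-75, Mul(-1, -11)), 1) = Mul(Add(-75, 11), 1) = Mul(-64, 1) = -64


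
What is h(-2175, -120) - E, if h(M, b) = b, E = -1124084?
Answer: 1123964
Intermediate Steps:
h(-2175, -120) - E = -120 - 1*(-1124084) = -120 + 1124084 = 1123964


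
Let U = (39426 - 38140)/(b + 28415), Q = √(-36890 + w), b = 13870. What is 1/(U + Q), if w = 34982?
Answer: 27189255/1705773075548 - 5364063675*I*√53/1705773075548 ≈ 1.594e-5 - 0.022893*I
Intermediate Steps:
Q = 6*I*√53 (Q = √(-36890 + 34982) = √(-1908) = 6*I*√53 ≈ 43.681*I)
U = 1286/42285 (U = (39426 - 38140)/(13870 + 28415) = 1286/42285 ≈ 0.030413)
1/(U + Q) = 1/(1286/42285 + 6*I*√53)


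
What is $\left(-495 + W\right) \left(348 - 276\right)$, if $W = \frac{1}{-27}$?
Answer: $- \frac{106928}{3} \approx -35643.0$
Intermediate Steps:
$W = - \frac{1}{27} \approx -0.037037$
$\left(-495 + W\right) \left(348 - 276\right) = \left(-495 - \frac{1}{27}\right) \left(348 - 276\right) = \left(- \frac{13366}{27}\right) 72 = - \frac{106928}{3}$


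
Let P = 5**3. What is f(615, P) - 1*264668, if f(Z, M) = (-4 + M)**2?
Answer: -250027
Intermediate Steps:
P = 125
f(615, P) - 1*264668 = (-4 + 125)**2 - 1*264668 = 121**2 - 264668 = 14641 - 264668 = -250027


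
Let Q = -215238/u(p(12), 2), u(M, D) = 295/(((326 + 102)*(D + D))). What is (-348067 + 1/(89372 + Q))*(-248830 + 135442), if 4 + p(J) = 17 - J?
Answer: 3375606891631898649/85530679 ≈ 3.9467e+10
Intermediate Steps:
p(J) = 13 - J (p(J) = -4 + (17 - J) = 13 - J)
u(M, D) = 295/(856*D) (u(M, D) = 295/((428*(2*D))) = 295/((856*D)) = 295*(1/(856*D)) = 295/(856*D))
Q = -368487456/295 (Q = -215238/((295/856)/2) = -215238/((295/856)*(½)) = -215238/295/1712 = -215238*1712/295 = -368487456/295 ≈ -1.2491e+6)
(-348067 + 1/(89372 + Q))*(-248830 + 135442) = (-348067 + 1/(89372 - 368487456/295))*(-248830 + 135442) = (-348067 + 1/(-342122716/295))*(-113388) = (-348067 - 295/342122716)*(-113388) = -119081627390267/342122716*(-113388) = 3375606891631898649/85530679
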